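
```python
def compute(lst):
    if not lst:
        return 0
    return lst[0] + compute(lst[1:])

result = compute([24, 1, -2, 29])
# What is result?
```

24 + 1 + (-2) + 29 + 0 = 52

Answer: 52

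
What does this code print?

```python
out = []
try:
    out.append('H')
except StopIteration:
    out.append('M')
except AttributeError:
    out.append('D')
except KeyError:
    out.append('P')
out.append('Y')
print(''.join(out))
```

Execution trace: 'H' (try body, no exception) → 'Y' (after the try/except). Output: HY

Answer: HY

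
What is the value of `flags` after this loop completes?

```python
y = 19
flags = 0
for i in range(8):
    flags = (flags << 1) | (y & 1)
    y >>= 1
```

Reverse lowest 8 bits of 19
`flags` takes the values: 0 → 1 → 3 → 6 → 12 → 25 → 50 → 100 → 200

Answer: 200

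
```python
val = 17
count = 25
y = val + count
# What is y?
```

Trace:
`val = 17` → val = 17
`count = 25` → count = 25
`y = val + count` → y = 42
So y = 42

Answer: 42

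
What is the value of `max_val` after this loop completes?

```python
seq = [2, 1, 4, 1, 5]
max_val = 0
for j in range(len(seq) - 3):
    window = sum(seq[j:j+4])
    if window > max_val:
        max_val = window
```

Max sum of 4-element window in [2, 1, 4, 1, 5]
`max_val` takes the values: 0 → 8 → 11

Answer: 11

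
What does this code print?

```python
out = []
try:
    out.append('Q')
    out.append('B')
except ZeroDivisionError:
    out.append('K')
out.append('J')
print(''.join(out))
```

Execution trace: 'Q' (try body) → 'B' (try body, no exception) → 'J' (after the try/except). Output: QBJ

Answer: QBJ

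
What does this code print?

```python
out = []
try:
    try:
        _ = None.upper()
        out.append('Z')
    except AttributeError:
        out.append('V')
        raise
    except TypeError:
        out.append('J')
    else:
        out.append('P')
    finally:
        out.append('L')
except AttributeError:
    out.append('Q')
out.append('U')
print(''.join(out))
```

Execution trace: 'V' (inner except AttributeError) → 'L' (inner finally) → 'Q' (outer except AttributeError) → 'U' (after the try/except). Output: VLQU

Answer: VLQU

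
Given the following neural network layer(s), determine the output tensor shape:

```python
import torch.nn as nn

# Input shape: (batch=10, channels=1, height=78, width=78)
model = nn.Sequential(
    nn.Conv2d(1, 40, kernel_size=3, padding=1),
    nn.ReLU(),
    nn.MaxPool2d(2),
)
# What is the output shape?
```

Input: (10, 1, 78, 78) -> after Conv2d: (10, 40, 78, 78) -> after ReLU: (10, 40, 78, 78) -> Output: (10, 40, 39, 39)

Answer: (10, 40, 39, 39)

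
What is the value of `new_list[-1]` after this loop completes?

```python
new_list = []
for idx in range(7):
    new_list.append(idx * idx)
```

Last element of squares 0 to 6
`new_list` takes the values: [] → [0] → [0, 1] → [0, 1, 4] → [0, 1, 4, 9] → [0, 1, 4, 9, 16] → [0, 1, 4, 9, 16, 25] → [0, 1, 4, 9, 16, 25, 36]
So `new_list[-1]` = 36

Answer: 36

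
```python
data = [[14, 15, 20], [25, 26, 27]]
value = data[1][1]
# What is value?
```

Trace:
`data = [[14, 15, 20], [25, 26, 27]]` → data = [[14, 15, 20], [25, 26, 27]]
`value = data[1][1]` → value = 26
So value = 26

Answer: 26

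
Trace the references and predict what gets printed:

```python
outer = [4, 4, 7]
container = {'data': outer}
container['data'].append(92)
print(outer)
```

Key concept: dict holds reference to list.
Step by step:
`outer = [4, 4, 7]` → outer = [4, 4, 7]
`container = {'data': outer}` → container = {'data': [4, 4, 7]}
`container['data'].append(92)` → outer = [4, 4, 7, 92]; container = {'data': [4, 4, 7, 92]}
`print(outer)` → prints [4, 4, 7, 92]

Answer: [4, 4, 7, 92]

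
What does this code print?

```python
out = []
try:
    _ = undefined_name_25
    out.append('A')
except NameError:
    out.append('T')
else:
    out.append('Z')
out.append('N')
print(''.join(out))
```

Execution trace: 'T' (except NameError) → 'N' (after the try/except). Output: TN

Answer: TN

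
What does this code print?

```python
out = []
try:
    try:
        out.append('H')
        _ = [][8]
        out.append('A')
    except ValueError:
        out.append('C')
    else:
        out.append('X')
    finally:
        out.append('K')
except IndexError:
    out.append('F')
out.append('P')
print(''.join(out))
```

Execution trace: 'H' (inner try body) → 'K' (inner finally) → 'F' (outer except IndexError) → 'P' (after the try/except). Output: HKFP

Answer: HKFP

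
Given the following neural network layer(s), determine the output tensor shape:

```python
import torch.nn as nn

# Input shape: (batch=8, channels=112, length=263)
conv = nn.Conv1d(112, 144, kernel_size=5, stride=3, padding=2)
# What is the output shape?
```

Input: (8, 112, 263) -> Output: (8, 144, 88)

Answer: (8, 144, 88)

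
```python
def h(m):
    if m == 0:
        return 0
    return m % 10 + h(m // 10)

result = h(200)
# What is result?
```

Sum of digits of 200: 0 + 0 + 2 = 2

Answer: 2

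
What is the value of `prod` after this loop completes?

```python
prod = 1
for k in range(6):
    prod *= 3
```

3^6 = 729
`prod` takes the values: 1 → 3 → 9 → 27 → 81 → 243 → 729

Answer: 729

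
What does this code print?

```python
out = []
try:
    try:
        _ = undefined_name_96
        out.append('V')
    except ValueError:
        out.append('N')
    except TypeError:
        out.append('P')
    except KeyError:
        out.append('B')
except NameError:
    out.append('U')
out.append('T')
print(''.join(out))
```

Execution trace: 'U' (outer except NameError) → 'T' (after the try/except). Output: UT

Answer: UT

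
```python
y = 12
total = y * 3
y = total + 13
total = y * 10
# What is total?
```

Trace:
`y = 12` → y = 12
`total = y * 3` → total = 36
`y = total + 13` → y = 49
`total = y * 10` → total = 490
So total = 490

Answer: 490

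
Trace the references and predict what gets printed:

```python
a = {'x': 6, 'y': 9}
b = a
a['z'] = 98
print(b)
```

Key concept: dict aliasing.
Step by step:
`a = {'x': 6, 'y': 9}` → a = {'x': 6, 'y': 9}
`b = a` → b = {'x': 6, 'y': 9} (same object as a)
`a['z'] = 98` → a = {'x': 6, 'y': 9, 'z': 98} (same object as b); b = {'x': 6, 'y': 9, 'z': 98} (same object as a)
`print(b)` → prints {'x': 6, 'y': 9, 'z': 98}

Answer: {'x': 6, 'y': 9, 'z': 98}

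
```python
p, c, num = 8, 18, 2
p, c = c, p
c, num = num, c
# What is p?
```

Trace:
`p, c, num = 8, 18, 2` → p = 8; c = 18; num = 2
`p, c = c, p` → p = 18; c = 8
`c, num = num, c` → c = 2; num = 8
So p = 18

Answer: 18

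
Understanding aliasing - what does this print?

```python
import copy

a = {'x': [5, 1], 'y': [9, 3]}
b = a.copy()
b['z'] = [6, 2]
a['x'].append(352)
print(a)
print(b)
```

Key concept: shallow copy of dict with mutable values.
Step by step:
`a = {'x': [5, 1], 'y': [9, 3]}` → a = {'x': [5, 1], 'y': [9, 3]}
`b = a.copy()` → b = {'x': [5, 1], 'y': [9, 3]}
`b['z'] = [6, 2]` → b = {'x': [5, 1], 'y': [9, 3], 'z': [6, 2]}
`a['x'].append(352)` → a = {'x': [5, 1, 352], 'y': [9, 3]}; b = {'x': [5, 1, 352], 'y': [9, 3], 'z': [6, 2]}
`print(a)` → prints {'x': [5, 1, 352], 'y': [9, 3]}
`print(b)` → prints {'x': [5, 1, 352], 'y': [9, 3], 'z': [6, 2]}

Answer:
{'x': [5, 1, 352], 'y': [9, 3]}
{'x': [5, 1, 352], 'y': [9, 3], 'z': [6, 2]}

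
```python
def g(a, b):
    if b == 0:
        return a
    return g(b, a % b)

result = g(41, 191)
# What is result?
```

g(41, 191) -> g(191, 41) -> g(41, 27) -> g(27, 14) -> g(14, 13) -> g(13, 1) -> g(1, 0) -> 1

Answer: 1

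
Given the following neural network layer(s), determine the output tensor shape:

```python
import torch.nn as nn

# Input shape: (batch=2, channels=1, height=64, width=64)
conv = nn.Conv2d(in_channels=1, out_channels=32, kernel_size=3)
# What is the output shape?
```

Input: (2, 1, 64, 64) -> Output: (2, 32, 62, 62)

Answer: (2, 32, 62, 62)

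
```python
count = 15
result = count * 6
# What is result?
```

Trace:
`count = 15` → count = 15
`result = count * 6` → result = 90
So result = 90

Answer: 90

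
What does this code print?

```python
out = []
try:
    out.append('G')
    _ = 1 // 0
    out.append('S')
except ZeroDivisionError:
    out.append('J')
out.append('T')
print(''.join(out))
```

Execution trace: 'G' (try body) → 'J' (except ZeroDivisionError) → 'T' (after the try/except). Output: GJT

Answer: GJT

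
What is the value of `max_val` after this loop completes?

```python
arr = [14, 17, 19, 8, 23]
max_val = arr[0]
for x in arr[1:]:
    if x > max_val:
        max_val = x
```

Maximum of [14, 17, 19, 8, 23]
`max_val` takes the values: 14 → 17 → 19 → 23

Answer: 23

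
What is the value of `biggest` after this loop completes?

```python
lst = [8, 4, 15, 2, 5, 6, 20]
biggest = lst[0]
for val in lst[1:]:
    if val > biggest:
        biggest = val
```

Maximum of [8, 4, 15, 2, 5, 6, 20]
`biggest` takes the values: 8 → 15 → 20

Answer: 20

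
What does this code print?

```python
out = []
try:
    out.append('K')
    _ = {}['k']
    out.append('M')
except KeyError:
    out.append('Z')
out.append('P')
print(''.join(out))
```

Execution trace: 'K' (try body) → 'Z' (except KeyError) → 'P' (after the try/except). Output: KZP

Answer: KZP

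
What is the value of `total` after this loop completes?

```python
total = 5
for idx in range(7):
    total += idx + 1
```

Start at 5, add 1 to 7 = 33
`total` takes the values: 5 → 6 → 8 → 11 → 15 → 20 → 26 → 33

Answer: 33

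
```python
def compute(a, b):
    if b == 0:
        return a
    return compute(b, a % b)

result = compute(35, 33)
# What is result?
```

compute(35, 33) -> compute(33, 2) -> compute(2, 1) -> compute(1, 0) -> 1

Answer: 1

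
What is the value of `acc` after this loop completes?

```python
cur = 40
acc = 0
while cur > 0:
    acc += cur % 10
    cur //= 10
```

Sum digits of 40
`acc` takes the values: 0 → 4

Answer: 4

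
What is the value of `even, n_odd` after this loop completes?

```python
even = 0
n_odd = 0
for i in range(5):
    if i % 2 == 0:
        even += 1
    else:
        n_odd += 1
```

Count evens and odds in range(5)
`even, n_odd` takes the values: (0, 0) → (1, 0) → (1, 1) → (2, 1) → (2, 2) → (3, 2)

Answer: 3, 2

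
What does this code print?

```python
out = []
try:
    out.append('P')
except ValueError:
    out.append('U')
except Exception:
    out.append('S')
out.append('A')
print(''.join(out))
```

Execution trace: 'P' (try body, no exception) → 'A' (after the try/except). Output: PA

Answer: PA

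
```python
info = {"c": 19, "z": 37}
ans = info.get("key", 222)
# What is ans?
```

Trace:
`info = {"c": 19, "z": 37}` → info = {'c': 19, 'z': 37}
`ans = info.get("key", 222)` → ans = 222
So ans = 222

Answer: 222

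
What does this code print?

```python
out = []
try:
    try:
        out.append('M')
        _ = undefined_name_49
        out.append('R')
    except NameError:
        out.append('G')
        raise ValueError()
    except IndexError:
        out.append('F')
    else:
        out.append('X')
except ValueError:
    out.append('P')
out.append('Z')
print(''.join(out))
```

Execution trace: 'M' (inner try body) → 'G' (inner except NameError) → 'P' (outer except ValueError) → 'Z' (after the try/except). Output: MGPZ

Answer: MGPZ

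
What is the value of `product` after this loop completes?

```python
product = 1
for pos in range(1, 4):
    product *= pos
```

3! = 6
`product` takes the values: 1 → 2 → 6

Answer: 6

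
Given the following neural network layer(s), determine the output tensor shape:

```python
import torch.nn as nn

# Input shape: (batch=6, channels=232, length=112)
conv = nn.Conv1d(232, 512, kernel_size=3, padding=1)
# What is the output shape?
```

Input: (6, 232, 112) -> Output: (6, 512, 112)

Answer: (6, 512, 112)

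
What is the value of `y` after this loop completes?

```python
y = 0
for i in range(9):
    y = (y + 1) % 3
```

Increment mod 3, 9 times = 0
`y` takes the values: 0 → 1 → 2 → 0 → 1 → 2 → 0 → 1 → 2 → 0

Answer: 0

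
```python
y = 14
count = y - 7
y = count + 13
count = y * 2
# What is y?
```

Trace:
`y = 14` → y = 14
`count = y - 7` → count = 7
`y = count + 13` → y = 20
`count = y * 2` → count = 40
So y = 20

Answer: 20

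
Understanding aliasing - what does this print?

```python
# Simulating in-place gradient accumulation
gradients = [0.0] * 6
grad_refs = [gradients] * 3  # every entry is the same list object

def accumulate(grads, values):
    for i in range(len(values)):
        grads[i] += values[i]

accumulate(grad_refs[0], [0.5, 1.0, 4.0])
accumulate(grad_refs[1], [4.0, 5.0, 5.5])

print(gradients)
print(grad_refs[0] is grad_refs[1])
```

Key concept: gradient accumulation aliasing.
Step by step:
`gradients = [0.0] * 6` → gradients = [0.0, 0.0, 0.0, 0.0, 0.0, 0.0]
`grad_refs = [gradients] * 3` → grad_refs = [[0.0, 0.0, 0.0, 0.0, 0.0, 0.0], [0.0, 0.0, 0.0, 0.0, 0.0, 0.0], [0.0, 0.0, 0.0, 0.0, 0.0, 0.0]]
`accumulate(grad_refs[0], [0.5, 1.0, 4.0])` → gradients = [0.5, 1.0, 4.0, 0.0, 0.0, 0.0]; grad_refs = [[0.5, 1.0, 4.0, 0.0, 0.0, 0.0], [0.5, 1.0, 4.0, 0.0, 0.0, 0.0], [0.5, 1.0, 4.0, 0.0, 0.0, 0.0]]
`accumulate(grad_refs[1], [4.0, 5.0, 5.5])` → gradients = [4.5, 6.0, 9.5, 0.0, 0.0, 0.0]; grad_refs = [[4.5, 6.0, 9.5, 0.0, 0.0, 0.0], [4.5, 6.0, 9.5, 0.0, 0.0, 0.0], [4.5, 6.0, 9.5, 0.0, 0.0, 0.0]]
`print(gradients)` → prints [4.5, 6.0, 9.5, 0.0, 0.0, 0.0]
`print(grad_refs[0] is grad_refs[1])` → prints True

Answer:
[4.5, 6.0, 9.5, 0.0, 0.0, 0.0]
True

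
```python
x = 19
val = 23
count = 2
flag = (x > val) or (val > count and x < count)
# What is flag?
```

Trace:
`x = 19` → x = 19
`val = 23` → val = 23
`count = 2` → count = 2
`flag = (x > val) or (val > count and x < count)` → flag = False
So flag = False

Answer: False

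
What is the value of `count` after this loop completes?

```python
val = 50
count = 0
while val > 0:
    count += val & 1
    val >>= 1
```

Count set bits in 50 (binary: 0b110010)
`count` takes the values: 0 → 1 → 2 → 3

Answer: 3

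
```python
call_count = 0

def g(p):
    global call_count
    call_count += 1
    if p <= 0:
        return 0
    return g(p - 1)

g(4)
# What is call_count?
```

Linear recursion stepping by 1: 5 calls from p=4 down to ≤0.

Answer: 5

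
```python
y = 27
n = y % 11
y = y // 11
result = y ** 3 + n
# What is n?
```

Trace:
`y = 27` → y = 27
`n = y % 11` → n = 5
`y = y // 11` → y = 2
`result = y ** 3 + n` → result = 13
So n = 5

Answer: 5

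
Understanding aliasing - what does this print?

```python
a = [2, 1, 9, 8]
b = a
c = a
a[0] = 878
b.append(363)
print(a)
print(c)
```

Key concept: multiple aliases.
Step by step:
`a = [2, 1, 9, 8]` → a = [2, 1, 9, 8]
`b = a` → b = [2, 1, 9, 8] (same object as a)
`c = a` → c = [2, 1, 9, 8] (same object as a, b)
`a[0] = 878` → a = [878, 1, 9, 8] (same object as b, c); b = [878, 1, 9, 8] (same object as a, c); c = [878, 1, 9, 8] (same object as a, b)
`b.append(363)` → a = [878, 1, 9, 8, 363] (same object as b, c); b = [878, 1, 9, 8, 363] (same object as a, c); c = [878, 1, 9, 8, 363] (same object as a, b)
`print(a)` → prints [878, 1, 9, 8, 363]
`print(c)` → prints [878, 1, 9, 8, 363]

Answer:
[878, 1, 9, 8, 363]
[878, 1, 9, 8, 363]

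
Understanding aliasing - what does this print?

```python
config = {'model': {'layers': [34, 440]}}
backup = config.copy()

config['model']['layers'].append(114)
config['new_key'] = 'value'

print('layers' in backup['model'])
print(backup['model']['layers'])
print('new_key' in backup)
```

Key concept: shallow copy gotcha with nested dict.
Step by step:
`config = {'model': {'layers': [34, 440]}}` → config = {'model': {'layers': [34, 440]}}
`backup = config.copy()` → backup = {'model': {'layers': [34, 440]}}
`config['model']['layers'].append(114)` → config = {'model': {'layers': [34, 440, 114]}}; backup = {'model': {'layers': [34, 440, 114]}}
`config['new_key'] = 'value'` → config = {'model': {'layers': [34, 440, 114]}, 'new_key': 'value'}
`print('layers' in backup['model'])` → prints True
`print(backup['model']['layers'])` → prints [34, 440, 114]
`print('new_key' in backup)` → prints False

Answer:
True
[34, 440, 114]
False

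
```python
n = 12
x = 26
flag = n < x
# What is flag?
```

Trace:
`n = 12` → n = 12
`x = 26` → x = 26
`flag = n < x` → flag = True
So flag = True

Answer: True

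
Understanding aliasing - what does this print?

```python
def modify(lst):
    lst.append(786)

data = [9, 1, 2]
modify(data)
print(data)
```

Key concept: function modifies passed list.
Step by step:
`data = [9, 1, 2]` → data = [9, 1, 2]
`modify(data)` → data = [9, 1, 2, 786]
`print(data)` → prints [9, 1, 2, 786]

Answer: [9, 1, 2, 786]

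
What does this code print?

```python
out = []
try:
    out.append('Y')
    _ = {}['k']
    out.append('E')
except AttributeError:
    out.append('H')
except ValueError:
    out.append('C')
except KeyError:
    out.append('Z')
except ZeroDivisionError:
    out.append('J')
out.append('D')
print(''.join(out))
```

Execution trace: 'Y' (try body) → 'Z' (except KeyError) → 'D' (after the try/except). Output: YZD

Answer: YZD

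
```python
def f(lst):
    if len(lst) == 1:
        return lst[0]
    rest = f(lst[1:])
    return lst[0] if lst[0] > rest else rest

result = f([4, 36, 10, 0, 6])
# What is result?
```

Recursive max over [4, 36, 10, 0, 6] = 36

Answer: 36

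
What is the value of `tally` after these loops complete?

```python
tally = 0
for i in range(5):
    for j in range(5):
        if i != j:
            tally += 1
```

5² - 5 (exclude diagonal)
`tally` takes the values: 0 → 1 → 2 → 3 → 4 → 5 → 6 → 7 → 8 → 9 → 10 → 11 → 12 → 13 → 14 → 15 → 16 → 17 → 18 → 19 → 20

Answer: 20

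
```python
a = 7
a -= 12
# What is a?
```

Trace:
`a = 7` → a = 7
`a -= 12` → a = -5
So a = -5

Answer: -5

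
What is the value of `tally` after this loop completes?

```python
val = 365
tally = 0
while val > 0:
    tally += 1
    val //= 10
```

Count digits by repeated division by 10
`tally` takes the values: 0 → 1 → 2 → 3

Answer: 3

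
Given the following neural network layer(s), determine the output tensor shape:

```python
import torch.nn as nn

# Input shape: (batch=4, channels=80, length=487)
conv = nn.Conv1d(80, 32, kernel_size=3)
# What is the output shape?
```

Input: (4, 80, 487) -> Output: (4, 32, 485)

Answer: (4, 32, 485)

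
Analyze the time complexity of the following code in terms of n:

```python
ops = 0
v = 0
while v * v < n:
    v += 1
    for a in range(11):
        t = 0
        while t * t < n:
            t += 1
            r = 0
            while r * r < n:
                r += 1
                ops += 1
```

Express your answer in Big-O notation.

Each loop level contributes: √n × 1 × √n × √n. Multiplying the contributions gives O(n√n).

Answer: O(n√n)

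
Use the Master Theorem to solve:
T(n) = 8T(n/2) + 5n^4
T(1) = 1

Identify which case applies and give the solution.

a=8, b=2, f(n)=5n^4. log_2(8) = 3. Since c=4 > 3 and the regularity condition holds (8(n/2)^4 = (8/2^4)n^4 with 8/2^4 < 1), Case 3 applies: T(n) = Θ(f(n)) = O(n^4).

Answer: O(n^4) - Case 3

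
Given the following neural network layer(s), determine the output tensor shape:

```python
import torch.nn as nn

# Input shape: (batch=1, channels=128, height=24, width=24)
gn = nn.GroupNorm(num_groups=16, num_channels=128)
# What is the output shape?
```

Input: (1, 128, 24, 24) -> Output: (1, 128, 24, 24)

Answer: (1, 128, 24, 24)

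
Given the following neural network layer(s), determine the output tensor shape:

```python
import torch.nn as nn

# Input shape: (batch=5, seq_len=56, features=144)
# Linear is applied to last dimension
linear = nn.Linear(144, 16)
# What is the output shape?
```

Input: (5, 56, 144) -> Output: (5, 56, 16)

Answer: (5, 56, 16)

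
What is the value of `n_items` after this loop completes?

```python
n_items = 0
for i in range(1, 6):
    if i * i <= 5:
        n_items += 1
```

Count numbers where i² ≤ 5
`n_items` takes the values: 0 → 1 → 2

Answer: 2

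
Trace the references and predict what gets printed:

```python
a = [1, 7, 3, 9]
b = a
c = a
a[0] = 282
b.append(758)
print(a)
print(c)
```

Key concept: multiple aliases.
Step by step:
`a = [1, 7, 3, 9]` → a = [1, 7, 3, 9]
`b = a` → b = [1, 7, 3, 9] (same object as a)
`c = a` → c = [1, 7, 3, 9] (same object as a, b)
`a[0] = 282` → a = [282, 7, 3, 9] (same object as b, c); b = [282, 7, 3, 9] (same object as a, c); c = [282, 7, 3, 9] (same object as a, b)
`b.append(758)` → a = [282, 7, 3, 9, 758] (same object as b, c); b = [282, 7, 3, 9, 758] (same object as a, c); c = [282, 7, 3, 9, 758] (same object as a, b)
`print(a)` → prints [282, 7, 3, 9, 758]
`print(c)` → prints [282, 7, 3, 9, 758]

Answer:
[282, 7, 3, 9, 758]
[282, 7, 3, 9, 758]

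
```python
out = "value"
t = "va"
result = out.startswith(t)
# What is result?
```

Trace:
`out = "value"` → out = 'value'
`t = "va"` → t = 'va'
`result = out.startswith(t)` → result = True
So result = True

Answer: True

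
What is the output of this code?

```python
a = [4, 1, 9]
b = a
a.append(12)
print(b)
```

Key concept: basic list aliasing.
Step by step:
`a = [4, 1, 9]` → a = [4, 1, 9]
`b = a` → b = [4, 1, 9] (same object as a)
`a.append(12)` → a = [4, 1, 9, 12] (same object as b); b = [4, 1, 9, 12] (same object as a)
`print(b)` → prints [4, 1, 9, 12]

Answer: [4, 1, 9, 12]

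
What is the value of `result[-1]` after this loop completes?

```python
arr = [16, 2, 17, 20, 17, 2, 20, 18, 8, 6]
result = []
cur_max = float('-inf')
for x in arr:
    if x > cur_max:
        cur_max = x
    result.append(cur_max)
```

Running max ends at 20
`result` takes the values: [] → [16] → [16, 16] → [16, 16, 17] → [16, 16, 17, 20] → [16, 16, 17, 20, 20] → [16, 16, 17, 20, 20, 20] → [16, 16, 17, 20, 20, 20, 20] → [16, 16, 17, 20, 20, 20, 20, 20] → [16, 16, 17, 20, 20, 20, 20, 20, 20] → [16, 16, 17, 20, 20, 20, 20, 20, 20, 20]
So `result[-1]` = 20

Answer: 20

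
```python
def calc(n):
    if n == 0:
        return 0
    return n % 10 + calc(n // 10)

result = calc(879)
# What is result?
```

Sum of digits of 879: 9 + 7 + 8 = 24

Answer: 24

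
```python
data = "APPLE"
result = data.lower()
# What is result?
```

Trace:
`data = "APPLE"` → data = 'APPLE'
`result = data.lower()` → result = 'apple'
So result = 'apple'

Answer: 'apple'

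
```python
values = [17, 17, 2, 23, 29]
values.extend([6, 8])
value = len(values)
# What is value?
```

Trace:
`values = [17, 17, 2, 23, 29]` → values = [17, 17, 2, 23, 29]
`values.extend([6, 8])` → values = [17, 17, 2, 23, 29, 6, 8]
`value = len(values)` → value = 7
So value = 7

Answer: 7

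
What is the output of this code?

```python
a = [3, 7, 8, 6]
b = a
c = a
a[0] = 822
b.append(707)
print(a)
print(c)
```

Key concept: multiple aliases.
Step by step:
`a = [3, 7, 8, 6]` → a = [3, 7, 8, 6]
`b = a` → b = [3, 7, 8, 6] (same object as a)
`c = a` → c = [3, 7, 8, 6] (same object as a, b)
`a[0] = 822` → a = [822, 7, 8, 6] (same object as b, c); b = [822, 7, 8, 6] (same object as a, c); c = [822, 7, 8, 6] (same object as a, b)
`b.append(707)` → a = [822, 7, 8, 6, 707] (same object as b, c); b = [822, 7, 8, 6, 707] (same object as a, c); c = [822, 7, 8, 6, 707] (same object as a, b)
`print(a)` → prints [822, 7, 8, 6, 707]
`print(c)` → prints [822, 7, 8, 6, 707]

Answer:
[822, 7, 8, 6, 707]
[822, 7, 8, 6, 707]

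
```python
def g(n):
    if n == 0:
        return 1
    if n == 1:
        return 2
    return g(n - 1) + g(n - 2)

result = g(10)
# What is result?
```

Build up from base cases: g(0)=1, g(1)=2, g(2)=3, g(3)=5, g(4)=8, g(5)=13, g(6)=21, ..., g(10)=144

Answer: 144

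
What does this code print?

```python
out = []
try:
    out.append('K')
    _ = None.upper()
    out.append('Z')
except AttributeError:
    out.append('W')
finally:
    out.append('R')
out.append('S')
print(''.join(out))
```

Execution trace: 'K' (try body) → 'W' (except AttributeError) → 'R' (finally) → 'S' (after the try/except). Output: KWRS

Answer: KWRS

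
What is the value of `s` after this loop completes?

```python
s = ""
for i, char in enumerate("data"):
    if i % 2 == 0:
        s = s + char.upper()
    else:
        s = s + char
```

Uppercase even positions in 'data'
`s` takes the values: "" → "D" → "Da" → "DaT" → "DaTa"

Answer: "DaTa"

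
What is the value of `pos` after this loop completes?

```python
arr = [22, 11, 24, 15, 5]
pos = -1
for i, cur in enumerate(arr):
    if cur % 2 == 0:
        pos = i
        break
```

First even number index in [22, 11, 24, 15, 5]
`pos` takes the values: -1 → 0

Answer: 0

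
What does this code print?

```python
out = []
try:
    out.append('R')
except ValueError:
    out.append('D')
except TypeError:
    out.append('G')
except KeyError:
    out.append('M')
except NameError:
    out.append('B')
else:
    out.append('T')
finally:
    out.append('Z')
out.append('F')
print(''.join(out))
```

Execution trace: 'R' (try body, no exception) → 'T' (else) → 'Z' (finally) → 'F' (after the try/except). Output: RTZF

Answer: RTZF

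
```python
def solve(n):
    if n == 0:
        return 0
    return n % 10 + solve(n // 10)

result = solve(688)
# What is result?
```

Sum of digits of 688: 8 + 8 + 6 = 22

Answer: 22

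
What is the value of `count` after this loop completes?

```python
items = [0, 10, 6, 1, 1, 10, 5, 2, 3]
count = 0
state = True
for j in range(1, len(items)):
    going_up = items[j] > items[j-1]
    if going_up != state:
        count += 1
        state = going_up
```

Count direction changes in [0, 10, 6, 1, 1, 10, 5, 2, 3]
`count` takes the values: 0 → 1 → 2 → 3 → 4

Answer: 4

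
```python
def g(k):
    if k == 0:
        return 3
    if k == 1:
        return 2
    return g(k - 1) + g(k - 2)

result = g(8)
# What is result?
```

Build up from base cases: g(0)=3, g(1)=2, g(2)=5, g(3)=7, g(4)=12, g(5)=19, g(6)=31, ..., g(8)=81

Answer: 81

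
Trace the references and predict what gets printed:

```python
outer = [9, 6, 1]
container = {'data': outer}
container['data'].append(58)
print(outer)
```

Key concept: dict holds reference to list.
Step by step:
`outer = [9, 6, 1]` → outer = [9, 6, 1]
`container = {'data': outer}` → container = {'data': [9, 6, 1]}
`container['data'].append(58)` → outer = [9, 6, 1, 58]; container = {'data': [9, 6, 1, 58]}
`print(outer)` → prints [9, 6, 1, 58]

Answer: [9, 6, 1, 58]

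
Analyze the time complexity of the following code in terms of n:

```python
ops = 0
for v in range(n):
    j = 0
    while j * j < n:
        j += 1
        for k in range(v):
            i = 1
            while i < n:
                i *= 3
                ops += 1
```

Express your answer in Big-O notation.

Each loop level contributes: n × √n × n × log n. Multiplying the contributions gives O(n^2√n log n).

Answer: O(n^2√n log n)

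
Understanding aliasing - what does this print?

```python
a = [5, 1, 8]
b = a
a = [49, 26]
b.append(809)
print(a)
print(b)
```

Key concept: rebinding vs mutation: a is rebound to a new list, b still points at the original.
Step by step:
`a = [5, 1, 8]` → a = [5, 1, 8]
`b = a` → b = [5, 1, 8] (same object as a)
`a = [49, 26]` → a = [49, 26]
`b.append(809)` → b = [5, 1, 8, 809]
`print(a)` → prints [49, 26]
`print(b)` → prints [5, 1, 8, 809]

Answer:
[49, 26]
[5, 1, 8, 809]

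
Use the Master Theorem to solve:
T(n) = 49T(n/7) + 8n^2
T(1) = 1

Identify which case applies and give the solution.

a=49, b=7, f(n)=8n^2. log_7(49) = 2. Since c=2 = 2, Case 2 applies: T(n) = Θ(n^log_b(a) · log n) = O(n^2 log n).

Answer: O(n^2 log n) - Case 2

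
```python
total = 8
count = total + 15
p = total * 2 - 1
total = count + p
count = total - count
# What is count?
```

Trace:
`total = 8` → total = 8
`count = total + 15` → count = 23
`p = total * 2 - 1` → p = 15
`total = count + p` → total = 38
`count = total - count` → count = 15
So count = 15

Answer: 15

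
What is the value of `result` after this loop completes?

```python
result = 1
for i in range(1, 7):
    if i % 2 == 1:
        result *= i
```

Product of odd numbers 1 to 6
`result` takes the values: 1 → 3 → 15

Answer: 15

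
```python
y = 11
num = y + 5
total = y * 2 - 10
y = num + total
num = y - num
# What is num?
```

Trace:
`y = 11` → y = 11
`num = y + 5` → num = 16
`total = y * 2 - 10` → total = 12
`y = num + total` → y = 28
`num = y - num` → num = 12
So num = 12

Answer: 12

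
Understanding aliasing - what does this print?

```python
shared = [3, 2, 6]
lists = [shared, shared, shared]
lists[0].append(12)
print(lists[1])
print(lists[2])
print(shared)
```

Key concept: list of same reference.
Step by step:
`shared = [3, 2, 6]` → shared = [3, 2, 6]
`lists = [shared, shared, shared]` → lists = [[3, 2, 6], [3, 2, 6], [3, 2, 6]]
`lists[0].append(12)` → shared = [3, 2, 6, 12]; lists = [[3, 2, 6, 12], [3, 2, 6, 12], [3, 2, 6, 12]]
`print(lists[1])` → prints [3, 2, 6, 12]
`print(lists[2])` → prints [3, 2, 6, 12]
`print(shared)` → prints [3, 2, 6, 12]

Answer:
[3, 2, 6, 12]
[3, 2, 6, 12]
[3, 2, 6, 12]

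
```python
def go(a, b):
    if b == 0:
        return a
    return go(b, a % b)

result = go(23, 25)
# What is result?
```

go(23, 25) -> go(25, 23) -> go(23, 2) -> go(2, 1) -> go(1, 0) -> 1

Answer: 1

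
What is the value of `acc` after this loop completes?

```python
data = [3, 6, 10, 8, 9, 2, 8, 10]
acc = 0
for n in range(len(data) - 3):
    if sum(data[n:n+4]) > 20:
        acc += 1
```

Count windows with sum > 20
`acc` takes the values: 0 → 1 → 2 → 3 → 4 → 5

Answer: 5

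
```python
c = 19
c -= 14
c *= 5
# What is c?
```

Trace:
`c = 19` → c = 19
`c -= 14` → c = 5
`c *= 5` → c = 25
So c = 25

Answer: 25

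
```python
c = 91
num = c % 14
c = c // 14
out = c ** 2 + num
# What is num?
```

Trace:
`c = 91` → c = 91
`num = c % 14` → num = 7
`c = c // 14` → c = 6
`out = c ** 2 + num` → out = 43
So num = 7

Answer: 7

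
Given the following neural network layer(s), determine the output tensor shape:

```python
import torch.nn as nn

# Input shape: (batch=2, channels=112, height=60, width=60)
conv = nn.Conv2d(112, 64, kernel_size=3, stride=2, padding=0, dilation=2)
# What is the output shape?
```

Input: (2, 112, 60, 60) -> Output: (2, 64, 28, 28)

Answer: (2, 64, 28, 28)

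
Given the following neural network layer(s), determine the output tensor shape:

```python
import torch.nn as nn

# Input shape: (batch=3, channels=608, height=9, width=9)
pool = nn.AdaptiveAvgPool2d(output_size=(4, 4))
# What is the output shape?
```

Input: (3, 608, 9, 9) -> Output: (3, 608, 4, 4)

Answer: (3, 608, 4, 4)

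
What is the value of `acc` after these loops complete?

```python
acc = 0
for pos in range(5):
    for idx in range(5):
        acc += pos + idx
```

Sum of all pos+idx for pos,idx in 5x5
`acc` takes the values: 0 → 1 → 3 → 6 → 10 → 11 → 13 → 16 → 20 → 25 → 27 → 30 → 34 → 39 → 45 → 48 → 52 → 57 → 63 → 70 → 74 → 79 → 85 → 92 → 100

Answer: 100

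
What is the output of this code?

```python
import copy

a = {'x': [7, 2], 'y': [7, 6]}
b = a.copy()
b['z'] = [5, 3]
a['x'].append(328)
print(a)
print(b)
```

Key concept: shallow copy of dict with mutable values.
Step by step:
`a = {'x': [7, 2], 'y': [7, 6]}` → a = {'x': [7, 2], 'y': [7, 6]}
`b = a.copy()` → b = {'x': [7, 2], 'y': [7, 6]}
`b['z'] = [5, 3]` → b = {'x': [7, 2], 'y': [7, 6], 'z': [5, 3]}
`a['x'].append(328)` → a = {'x': [7, 2, 328], 'y': [7, 6]}; b = {'x': [7, 2, 328], 'y': [7, 6], 'z': [5, 3]}
`print(a)` → prints {'x': [7, 2, 328], 'y': [7, 6]}
`print(b)` → prints {'x': [7, 2, 328], 'y': [7, 6], 'z': [5, 3]}

Answer:
{'x': [7, 2, 328], 'y': [7, 6]}
{'x': [7, 2, 328], 'y': [7, 6], 'z': [5, 3]}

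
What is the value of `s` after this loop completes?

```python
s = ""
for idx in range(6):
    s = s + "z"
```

Repeat 'z' 6 times
`s` takes the values: "" → "z" → "zz" → "zzz" → "zzzz" → "zzzzz" → "zzzzzz"

Answer: "zzzzzz"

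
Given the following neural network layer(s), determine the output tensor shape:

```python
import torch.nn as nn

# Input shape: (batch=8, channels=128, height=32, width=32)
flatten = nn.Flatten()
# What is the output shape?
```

Input: (8, 128, 32, 32) -> Output: (8, 131072)

Answer: (8, 131072)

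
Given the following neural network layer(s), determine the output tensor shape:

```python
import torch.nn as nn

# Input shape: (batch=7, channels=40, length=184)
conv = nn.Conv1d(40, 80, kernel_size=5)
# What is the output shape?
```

Input: (7, 40, 184) -> Output: (7, 80, 180)

Answer: (7, 80, 180)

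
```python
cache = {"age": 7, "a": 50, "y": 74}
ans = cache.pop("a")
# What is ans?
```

Trace:
`cache = {"age": 7, "a": 50, "y": 74}` → cache = {'age': 7, 'a': 50, 'y': 74}
`ans = cache.pop("a")` → cache = {'age': 7, 'y': 74}; ans = 50
So ans = 50

Answer: 50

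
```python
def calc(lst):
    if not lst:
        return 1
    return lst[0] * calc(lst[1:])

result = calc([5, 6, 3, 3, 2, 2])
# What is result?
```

Product over [5, 6, 3, 3, 2, 2] = 5 * 6 * 3 * 3 * 2 * 2 = 1080

Answer: 1080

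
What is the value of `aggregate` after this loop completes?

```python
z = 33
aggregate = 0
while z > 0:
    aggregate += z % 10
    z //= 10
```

Sum digits of 33
`aggregate` takes the values: 0 → 3 → 6

Answer: 6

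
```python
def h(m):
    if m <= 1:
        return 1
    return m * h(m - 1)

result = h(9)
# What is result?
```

h(9) = 9 * 8 * 7 * 6 * 5 * 4 * 3 * 2 * 1 = 362880

Answer: 362880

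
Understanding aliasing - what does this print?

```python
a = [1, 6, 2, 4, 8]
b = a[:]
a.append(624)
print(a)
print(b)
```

Key concept: slice [:] creates copy.
Step by step:
`a = [1, 6, 2, 4, 8]` → a = [1, 6, 2, 4, 8]
`b = a[:]` → b = [1, 6, 2, 4, 8]
`a.append(624)` → a = [1, 6, 2, 4, 8, 624]
`print(a)` → prints [1, 6, 2, 4, 8, 624]
`print(b)` → prints [1, 6, 2, 4, 8]

Answer:
[1, 6, 2, 4, 8, 624]
[1, 6, 2, 4, 8]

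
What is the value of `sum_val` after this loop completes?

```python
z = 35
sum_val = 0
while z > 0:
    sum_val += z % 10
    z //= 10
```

Sum digits of 35
`sum_val` takes the values: 0 → 5 → 8

Answer: 8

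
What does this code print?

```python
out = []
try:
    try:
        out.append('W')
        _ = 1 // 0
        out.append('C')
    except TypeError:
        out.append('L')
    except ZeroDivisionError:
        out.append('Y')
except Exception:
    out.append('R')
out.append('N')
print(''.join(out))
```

Execution trace: 'W' (inner try body) → 'Y' (inner except ZeroDivisionError) → 'N' (after the try/except). Output: WYN

Answer: WYN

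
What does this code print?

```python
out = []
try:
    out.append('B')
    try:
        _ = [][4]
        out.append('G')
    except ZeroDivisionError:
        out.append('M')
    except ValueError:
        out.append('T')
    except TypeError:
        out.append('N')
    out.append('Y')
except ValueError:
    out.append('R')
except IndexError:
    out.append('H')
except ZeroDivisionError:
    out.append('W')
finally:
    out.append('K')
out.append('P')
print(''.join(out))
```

Execution trace: 'B' (try body) → 'H' (except IndexError) → 'K' (finally) → 'P' (after the try/except). Output: BHKP

Answer: BHKP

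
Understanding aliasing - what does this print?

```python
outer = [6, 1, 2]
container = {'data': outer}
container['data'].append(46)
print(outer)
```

Key concept: dict holds reference to list.
Step by step:
`outer = [6, 1, 2]` → outer = [6, 1, 2]
`container = {'data': outer}` → container = {'data': [6, 1, 2]}
`container['data'].append(46)` → outer = [6, 1, 2, 46]; container = {'data': [6, 1, 2, 46]}
`print(outer)` → prints [6, 1, 2, 46]

Answer: [6, 1, 2, 46]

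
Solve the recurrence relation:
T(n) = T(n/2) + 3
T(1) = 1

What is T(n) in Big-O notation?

Each step divides n by 2 and adds 3. After log_2(n) steps we reach T(1)=1. So T(n) = 3·log_2(n) + 1 = O(log n).

Answer: O(log n)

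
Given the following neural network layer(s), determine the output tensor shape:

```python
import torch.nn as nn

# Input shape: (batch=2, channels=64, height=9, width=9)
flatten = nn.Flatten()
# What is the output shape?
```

Input: (2, 64, 9, 9) -> Output: (2, 5184)

Answer: (2, 5184)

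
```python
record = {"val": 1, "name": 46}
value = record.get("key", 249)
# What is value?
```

Trace:
`record = {"val": 1, "name": 46}` → record = {'val': 1, 'name': 46}
`value = record.get("key", 249)` → value = 249
So value = 249

Answer: 249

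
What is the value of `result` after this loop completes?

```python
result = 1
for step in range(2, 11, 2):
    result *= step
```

Product of even numbers 2 to 10
`result` takes the values: 1 → 2 → 8 → 48 → 384 → 3840

Answer: 3840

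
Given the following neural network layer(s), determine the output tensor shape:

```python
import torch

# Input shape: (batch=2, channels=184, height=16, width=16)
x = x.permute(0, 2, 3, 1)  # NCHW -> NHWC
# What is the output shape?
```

Input: (2, 184, 16, 16) -> Output: (2, 16, 16, 184)

Answer: (2, 16, 16, 184)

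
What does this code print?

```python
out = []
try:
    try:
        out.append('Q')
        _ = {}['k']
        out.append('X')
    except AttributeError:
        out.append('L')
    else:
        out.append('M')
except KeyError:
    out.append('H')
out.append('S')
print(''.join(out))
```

Execution trace: 'Q' (try body) → 'H' (outer except KeyError) → 'S' (after the try/except). Output: QHS

Answer: QHS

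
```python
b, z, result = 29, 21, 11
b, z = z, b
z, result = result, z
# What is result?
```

Trace:
`b, z, result = 29, 21, 11` → b = 29; z = 21; result = 11
`b, z = z, b` → b = 21; z = 29
`z, result = result, z` → z = 11; result = 29
So result = 29

Answer: 29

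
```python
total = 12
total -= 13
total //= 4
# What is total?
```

Trace:
`total = 12` → total = 12
`total -= 13` → total = -1
`total //= 4` → total = -1
So total = -1

Answer: -1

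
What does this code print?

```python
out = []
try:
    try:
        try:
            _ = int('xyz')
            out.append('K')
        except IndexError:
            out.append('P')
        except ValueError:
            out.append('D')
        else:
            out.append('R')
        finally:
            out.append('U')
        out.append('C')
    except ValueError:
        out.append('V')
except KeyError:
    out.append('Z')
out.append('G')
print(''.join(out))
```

Execution trace: 'D' (inner except ValueError) → 'U' (inner finally) → 'C' (try body, no exception) → 'G' (after the try/except). Output: DUCG

Answer: DUCG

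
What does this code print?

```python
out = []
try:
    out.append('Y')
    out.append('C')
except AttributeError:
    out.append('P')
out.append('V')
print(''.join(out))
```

Execution trace: 'Y' (try body) → 'C' (try body, no exception) → 'V' (after the try/except). Output: YCV

Answer: YCV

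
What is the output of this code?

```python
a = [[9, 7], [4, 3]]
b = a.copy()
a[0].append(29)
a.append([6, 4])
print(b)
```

Key concept: shallow copy with nested lists.
Step by step:
`a = [[9, 7], [4, 3]]` → a = [[9, 7], [4, 3]]
`b = a.copy()` → b = [[9, 7], [4, 3]]
`a[0].append(29)` → a = [[9, 7, 29], [4, 3]]; b = [[9, 7, 29], [4, 3]]
`a.append([6, 4])` → a = [[9, 7, 29], [4, 3], [6, 4]]
`print(b)` → prints [[9, 7, 29], [4, 3]]

Answer: [[9, 7, 29], [4, 3]]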